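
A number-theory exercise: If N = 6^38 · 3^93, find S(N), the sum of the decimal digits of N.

360

6^38 · 3^93 = 87503253998729675372452409796531143482885879303168399482273473336042323968
Sum of its 74 digits: 360.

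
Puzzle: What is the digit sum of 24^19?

108

24^19 = 167499529910025153071284224
Sum of its 27 digits: 108.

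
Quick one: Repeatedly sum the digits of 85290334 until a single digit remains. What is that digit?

7

8+5+2+9+0+3+3+4 = 34
3+4 = 7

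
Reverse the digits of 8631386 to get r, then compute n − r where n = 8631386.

1800018

Reverse of 8631386 is 6831368.
8631386 − 6831368 = 1800018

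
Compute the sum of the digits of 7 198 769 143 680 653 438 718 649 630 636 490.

170

7+1+9+8+7+6+9+1+4+3+6+8+0+6+5+3+4+3+8+7+1+8+6+4+9+6+3+0+6+3+6+4+9+0 = 170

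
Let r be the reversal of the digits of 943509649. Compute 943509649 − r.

-3395700

Reverse of 943509649 is 946905349.
943509649 − 946905349 = -3395700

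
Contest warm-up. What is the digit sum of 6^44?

6^44 = 17324272922341479351919144385642496
Sum of its 35 digits: 153.

153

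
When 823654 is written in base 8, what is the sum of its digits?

20

823654 in base 8 is 3110546.
Digit sum: 3+1+1+0+5+4+6 = 20.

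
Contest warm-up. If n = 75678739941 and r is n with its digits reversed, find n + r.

90672527598

Reverse of 75678739941 is 14993787657.
75678739941 + 14993787657 = 90672527598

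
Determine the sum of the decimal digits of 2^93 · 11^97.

2^93 · 11^97 = 1025368702108861147565002822068522262967006050781714596360258216917931556554730002411059481649320670876800423096544788262768607232
Sum of its 130 digits: 529.

529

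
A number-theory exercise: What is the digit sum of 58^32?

268

58^32 = 268965015114358137726910587140455987105619365599731777536
Sum of its 57 digits: 268.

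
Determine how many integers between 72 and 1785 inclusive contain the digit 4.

The integers in [72, 1785] that contain the digit 4: 74, 84, 94, 104, 114, 124, …, 1774, 1784.
487 qualify.

487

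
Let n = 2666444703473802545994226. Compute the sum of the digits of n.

2+6+6+6+4+4+4+7+0+3+4+7+3+8+0+2+5+4+5+9+9+4+2+2+6 = 112

112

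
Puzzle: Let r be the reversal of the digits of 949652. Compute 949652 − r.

Reverse of 949652 is 256949.
949652 − 256949 = 692703

692703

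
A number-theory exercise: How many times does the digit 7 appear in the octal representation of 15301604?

3

15301604 in base 8 is 72275744.
The digit 7 appears 3 times.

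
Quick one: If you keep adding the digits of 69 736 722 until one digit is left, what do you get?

6+9+7+3+6+7+2+2 = 42
4+2 = 6

6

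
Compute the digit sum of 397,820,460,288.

3+9+7+8+2+0+4+6+0+2+8+8 = 57

57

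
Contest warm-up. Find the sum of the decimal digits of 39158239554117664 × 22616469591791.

134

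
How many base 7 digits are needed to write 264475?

264475 in base 7 is 2151031, which has 7 digits.

7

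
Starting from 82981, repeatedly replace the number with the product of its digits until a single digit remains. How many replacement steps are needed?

3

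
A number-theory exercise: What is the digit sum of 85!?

414

85! = 281710411438055027694947944226061159480056634330574206405101912752560026159795933451040286452340924018275123200000000000000000000
Sum of its 129 digits: 414.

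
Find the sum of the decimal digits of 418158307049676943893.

105

4+1+8+1+5+8+3+0+7+0+4+9+6+7+6+9+4+3+8+9+3 = 105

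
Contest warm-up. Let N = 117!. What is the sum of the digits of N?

738

117! = 3969937160808720895401959629498630647790406360168322301129748464310422041758630649341780708631240196854767624444057168110272995649603642560353748940315749184568295424000000000000000000000000000
Sum of its 193 digits: 738.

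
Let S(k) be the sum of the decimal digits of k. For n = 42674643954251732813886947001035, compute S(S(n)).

11

First digit sum: 137.
1+3+7 = 11.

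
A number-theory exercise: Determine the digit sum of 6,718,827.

39

6+7+1+8+8+2+7 = 39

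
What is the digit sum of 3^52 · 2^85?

3^52 · 2^85 = 249950998992978967162928062372079763563062663053312
Sum of its 51 digits: 252.

252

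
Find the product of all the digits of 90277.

0

9×0×2×7×7 = 0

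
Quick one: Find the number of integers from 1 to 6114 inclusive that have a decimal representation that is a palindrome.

159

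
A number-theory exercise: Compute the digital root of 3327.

6

3+3+2+7 = 15
1+5 = 6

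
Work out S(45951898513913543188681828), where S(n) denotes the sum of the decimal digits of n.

133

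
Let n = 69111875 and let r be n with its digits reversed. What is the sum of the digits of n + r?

31

Reversal of 69111875 is 57811196; 69111875 + 57811196 = 126923071.
Digit sum of 126923071: 1+2+6+9+2+3+0+7+1 = 31.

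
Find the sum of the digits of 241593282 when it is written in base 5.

241593282 in base 5 is 443321441112.
Digit sum: 4+4+3+3+2+1+4+4+1+1+1+2 = 30.

30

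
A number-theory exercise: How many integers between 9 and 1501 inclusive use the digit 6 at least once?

365

The integers in [9, 1501] that use the digit 6 at least once: 16, 26, 36, 46, 56, 60, …, 1486, 1496.
365 qualify.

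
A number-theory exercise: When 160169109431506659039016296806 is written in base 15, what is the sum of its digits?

194

160169109431506659039016296806 in base 15 is 97AB9639C38A409D2D0EA0D8B.
Digit sum: 9+7+10+11+9+6+3+9+12+3+8+10+4+0+9+13+2+13+0+14+10+0+13+8+11 = 194.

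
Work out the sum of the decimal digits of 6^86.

6^86 = 8336956452438171696218513660416009914138901025162730927971742253056
Sum of its 67 digits: 279.

279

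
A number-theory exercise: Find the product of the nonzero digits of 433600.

216

4×3×3×6 = 216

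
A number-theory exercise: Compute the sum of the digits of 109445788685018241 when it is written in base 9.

109445788685018241 in base 9 is 650512335727561780.
Digit sum: 6+5+0+5+1+2+3+3+5+7+2+7+5+6+1+7+8+0 = 73.

73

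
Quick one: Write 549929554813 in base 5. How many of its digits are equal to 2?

549929554813 in base 5 is 33002223431223223.
The digit 2 appears 7 times.

7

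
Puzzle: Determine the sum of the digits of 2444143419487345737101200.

88

2+4+4+4+1+4+3+4+1+9+4+8+7+3+4+5+7+3+7+1+0+1+2+0+0 = 88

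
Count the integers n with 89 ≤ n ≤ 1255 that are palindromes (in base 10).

The integers in [89, 1255] that are palindromes (in base 10): 99, 101, 111, 121, 131, 141, …, 1111, 1221.
94 qualify.

94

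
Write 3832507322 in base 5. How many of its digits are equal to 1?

3

3832507322 in base 5 is 30322110213242.
The digit 1 appears 3 times.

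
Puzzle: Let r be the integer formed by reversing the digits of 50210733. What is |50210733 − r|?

16509528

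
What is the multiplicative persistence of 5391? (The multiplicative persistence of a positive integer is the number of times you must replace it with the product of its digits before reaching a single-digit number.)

5391 → 135 → 15 → 5 (3 steps)

3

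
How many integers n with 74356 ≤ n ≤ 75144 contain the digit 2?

151

The integers in [74356, 75144] that contain the digit 2: 74362, 74372, 74382, 74392, 74402, 74412, …, 75132, 75142.
151 qualify.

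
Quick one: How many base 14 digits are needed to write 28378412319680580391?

28378412319680580391 in base 14 is D05BCBACCB179B783, which has 17 digits.

17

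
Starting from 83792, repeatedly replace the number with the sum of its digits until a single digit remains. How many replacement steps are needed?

83792 → 29 → 11 → 2 (3 steps)

3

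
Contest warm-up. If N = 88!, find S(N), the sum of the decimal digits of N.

88! = 185482642257398439114796845645546284380220968949399346684421580986889562184028199319100141244804501828416633516851200000000000000000000
Sum of its 135 digits: 531.

531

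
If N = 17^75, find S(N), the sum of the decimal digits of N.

431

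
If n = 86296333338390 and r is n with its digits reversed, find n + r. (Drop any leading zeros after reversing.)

95679666707658

Reverse of 86296333338390 is 9383333369268.
86296333338390 + 9383333369268 = 95679666707658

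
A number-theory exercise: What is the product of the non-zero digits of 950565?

6750

9×5×5×6×5 = 6750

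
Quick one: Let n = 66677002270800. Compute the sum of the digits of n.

6+6+6+7+7+0+0+2+2+7+0+8+0+0 = 51

51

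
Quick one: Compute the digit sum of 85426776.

8+5+4+2+6+7+7+6 = 45

45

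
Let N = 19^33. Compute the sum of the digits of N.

226

19^33 = 1580770532156861979997149793605296459437459
Sum of its 43 digits: 226.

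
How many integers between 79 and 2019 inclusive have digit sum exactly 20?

81

The integers in [79, 2019] that have digit sum exactly 20: 299, 389, 398, 479, 488, 497, …, 1982, 1991.
81 qualify.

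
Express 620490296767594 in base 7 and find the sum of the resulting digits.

58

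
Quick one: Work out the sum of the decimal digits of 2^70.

70

2^70 = 1180591620717411303424
Sum of its 22 digits: 70.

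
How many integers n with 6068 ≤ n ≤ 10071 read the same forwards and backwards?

The integers in [6068, 10071] that read the same forwards and backwards: 6116, 6226, 6336, 6446, 6556, 6666, …, 9999, 10001.
40 qualify.

40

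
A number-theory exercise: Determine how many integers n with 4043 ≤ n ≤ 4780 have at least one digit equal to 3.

The integers in [4043, 4780] that have at least one digit equal to 3: 4043, 4053, 4063, 4073, 4083, 4093, …, 4763, 4773.
218 qualify.

218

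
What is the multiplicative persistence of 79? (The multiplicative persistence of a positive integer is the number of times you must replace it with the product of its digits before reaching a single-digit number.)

3

79 → 63 → 18 → 8 (3 steps)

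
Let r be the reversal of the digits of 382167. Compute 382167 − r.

-379116

Reverse of 382167 is 761283.
382167 − 761283 = -379116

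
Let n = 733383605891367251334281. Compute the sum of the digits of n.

101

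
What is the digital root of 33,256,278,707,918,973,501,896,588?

2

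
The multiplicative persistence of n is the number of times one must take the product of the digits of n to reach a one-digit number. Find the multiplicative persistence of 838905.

838905 → 0 (1 step)

1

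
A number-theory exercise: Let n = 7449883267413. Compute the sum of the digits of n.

66

7+4+4+9+8+8+3+2+6+7+4+1+3 = 66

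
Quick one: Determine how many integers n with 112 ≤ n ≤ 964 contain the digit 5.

247

The integers in [112, 964] that contain the digit 5: 115, 125, 135, 145, 150, 151, …, 958, 959.
247 qualify.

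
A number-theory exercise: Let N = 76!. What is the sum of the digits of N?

76! = 1885494701666050254987932260861146558230394535379329335672487982961844043495537923117729972224000000000000000000
Sum of its 112 digits: 441.

441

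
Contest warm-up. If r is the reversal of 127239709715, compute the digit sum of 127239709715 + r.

Reversal of 127239709715 is 517907932721; 127239709715 + 517907932721 = 645147642436.
Digit sum of 645147642436: 6+4+5+1+4+7+6+4+2+4+3+6 = 52.

52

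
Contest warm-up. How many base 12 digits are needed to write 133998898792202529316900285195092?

133998898792202529316900285195092 in base 12 is 693557705062A97A8669BA39952870, which has 30 digits.

30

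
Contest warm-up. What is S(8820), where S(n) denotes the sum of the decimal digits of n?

18

8+8+2+0 = 18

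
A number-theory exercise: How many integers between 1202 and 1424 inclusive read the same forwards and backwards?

The integers in [1202, 1424] that read the same forwards and backwards: 1221, 1331.
2 qualify.

2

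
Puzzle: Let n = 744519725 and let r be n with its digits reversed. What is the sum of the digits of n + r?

34

Reversal of 744519725 is 527915447; 744519725 + 527915447 = 1272435172.
Digit sum of 1272435172: 1+2+7+2+4+3+5+1+7+2 = 34.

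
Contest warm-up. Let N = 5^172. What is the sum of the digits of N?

5^172 = 1670477943807622278837835291969676174259498050065655436226210932600249150616956474169061408474590280093252658843994140625
Sum of its 121 digits: 544.

544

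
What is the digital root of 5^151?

The digital root of n equals n mod 9 (or 9 when 9 | n), so we need 5^151 mod 9.
5^151 ≡ 5 (mod 9), so the digital root is 5.

5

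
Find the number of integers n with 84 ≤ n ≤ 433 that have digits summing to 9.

The integers in [84, 433] that have digits summing to 9: 90, 108, 117, 126, 135, 144, …, 423, 432.
29 qualify.

29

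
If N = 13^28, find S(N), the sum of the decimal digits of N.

13^28 = 15502932802662396215269535105521
Sum of its 32 digits: 121.

121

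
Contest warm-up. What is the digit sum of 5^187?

599

5^187 = 50978941156238472864924172728566777778915345766163801154364347308357212848417861150178875991045845950111470301635563373565673828125
Sum of its 131 digits: 599.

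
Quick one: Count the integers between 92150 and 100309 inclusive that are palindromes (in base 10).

The integers in [92150, 100309] that are palindromes (in base 10): 92229, 92329, 92429, 92529, 92629, 92729, …, 99999, 100001.
79 qualify.

79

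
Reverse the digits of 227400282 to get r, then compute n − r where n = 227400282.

Reverse of 227400282 is 282004722.
227400282 − 282004722 = -54604440

-54604440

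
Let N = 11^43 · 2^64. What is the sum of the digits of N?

293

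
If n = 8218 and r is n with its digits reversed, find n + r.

16346

Reverse of 8218 is 8128.
8218 + 8128 = 16346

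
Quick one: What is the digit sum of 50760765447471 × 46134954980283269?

144

50760765447471 × 46134954980283269 = 2341845628683793091123119662699
Sum of its 31 digits: 144.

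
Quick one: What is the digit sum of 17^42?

271

17^42 = 4773695331839566234818968439734627784374274207965089
Sum of its 52 digits: 271.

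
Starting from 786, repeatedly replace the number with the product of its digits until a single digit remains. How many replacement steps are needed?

4

786 → 336 → 54 → 20 → 0 (4 steps)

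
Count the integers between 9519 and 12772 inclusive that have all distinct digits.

The integers in [9519, 12772] that have all distinct digits: 9520, 9521, 9523, 9524, 9526, 9527, …, 12768, 12769.
786 qualify.

786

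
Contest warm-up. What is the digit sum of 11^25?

11^25 = 108347059433883722041830251
Sum of its 27 digits: 101.

101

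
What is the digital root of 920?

2

9+2+0 = 11
1+1 = 2
(Equivalently, 920 mod 9 = 2.)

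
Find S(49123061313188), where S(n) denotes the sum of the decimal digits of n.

50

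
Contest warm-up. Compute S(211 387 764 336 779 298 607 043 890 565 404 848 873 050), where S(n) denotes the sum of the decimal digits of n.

197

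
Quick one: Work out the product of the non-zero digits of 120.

2

1×2 = 2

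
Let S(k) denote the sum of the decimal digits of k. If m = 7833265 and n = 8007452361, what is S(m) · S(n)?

1224

S(7833265) = 7+8+3+3+2+6+5 = 34.
S(8007452361) = 8+0+0+7+4+5+2+3+6+1 = 36.
34 · 36 = 1224.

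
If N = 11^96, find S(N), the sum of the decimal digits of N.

11^96 = 9412343651268540526001186511911506574868063110469548823950876000379062365652829504091329792873336961
Sum of its 100 digits: 424.

424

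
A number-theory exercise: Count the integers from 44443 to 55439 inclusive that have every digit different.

The integers in [44443, 55439] that have every digit different: 45012, 45013, 45016, 45017, 45018, 45019, …, 54986, 54987.
3360 qualify.

3360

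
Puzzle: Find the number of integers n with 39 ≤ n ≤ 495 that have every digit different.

The integers in [39, 495] that have every digit different: 39, 40, 41, 42, 43, 45, …, 493, 495.
340 qualify.

340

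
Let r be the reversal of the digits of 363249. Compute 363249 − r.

Reverse of 363249 is 942363.
363249 − 942363 = -579114

-579114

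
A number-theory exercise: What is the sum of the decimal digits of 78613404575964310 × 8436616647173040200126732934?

213

78613404575964310 × 8436616647173040200126732934 = 663231157736529753084337256808902982885585540
Sum of its 45 digits: 213.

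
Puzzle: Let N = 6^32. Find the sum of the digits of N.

126

6^32 = 7958661109946400884391936
Sum of its 25 digits: 126.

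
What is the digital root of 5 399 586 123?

6

5+3+9+9+5+8+6+1+2+3 = 51
5+1 = 6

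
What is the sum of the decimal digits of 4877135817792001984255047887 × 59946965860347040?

215

4877135817792001984255047887 × 59946965860347040 = 292369494365452884745396149583270009638704480
Sum of its 45 digits: 215.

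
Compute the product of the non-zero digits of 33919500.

3645

3×3×9×1×9×5 = 3645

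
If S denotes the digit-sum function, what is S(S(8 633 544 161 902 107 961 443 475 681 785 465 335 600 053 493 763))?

3

First digit sum: 210.
2+1+0 = 3.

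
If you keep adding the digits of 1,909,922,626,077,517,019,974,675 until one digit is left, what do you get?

4

1+9+0+9+9+2+2+6+2+6+0+7+7+5+1+7+0+1+9+9+7+4+6+7+5 = 121
1+2+1 = 4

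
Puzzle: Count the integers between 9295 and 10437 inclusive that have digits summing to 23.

57

The integers in [9295, 10437] that have digits summing to 23: 9329, 9338, 9347, 9356, 9365, 9374, …, 9941, 9950.
57 qualify.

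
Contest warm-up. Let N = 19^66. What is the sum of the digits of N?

415

19^66 = 2498835475335488615165941356210895586368381374221567418772496080399497448506732376681
Sum of its 85 digits: 415.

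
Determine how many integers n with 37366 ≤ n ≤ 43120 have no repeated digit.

The integers in [37366, 43120] that have no repeated digit: 37401, 37402, 37405, 37406, 37408, 37409, …, 43109, 43120.
1939 qualify.

1939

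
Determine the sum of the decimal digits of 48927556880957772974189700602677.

4+8+9+2+7+5+5+6+8+8+0+9+5+7+7+7+2+9+7+4+1+8+9+7+0+0+6+0+2+6+7+7 = 172

172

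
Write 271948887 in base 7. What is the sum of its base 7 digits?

33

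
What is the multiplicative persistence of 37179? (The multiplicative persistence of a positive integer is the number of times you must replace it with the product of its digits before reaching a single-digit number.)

3

37179 → 1323 → 18 → 8 (3 steps)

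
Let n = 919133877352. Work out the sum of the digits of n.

9+1+9+1+3+3+8+7+7+3+5+2 = 58

58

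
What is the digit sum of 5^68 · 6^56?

144

5^68 · 6^56 = 12777041821957044365564246118164062500000000000000000000000000000000000000000000000000000000
Sum of its 92 digits: 144.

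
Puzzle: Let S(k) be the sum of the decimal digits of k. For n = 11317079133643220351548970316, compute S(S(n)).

6

First digit sum: 105.
1+0+5 = 6.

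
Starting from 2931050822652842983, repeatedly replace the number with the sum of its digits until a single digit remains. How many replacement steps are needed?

2931050822652842983 → 79 → 16 → 7 (3 steps)

3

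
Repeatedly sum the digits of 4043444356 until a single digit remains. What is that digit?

1

4+0+4+3+4+4+4+3+5+6 = 37
3+7 = 10
1+0 = 1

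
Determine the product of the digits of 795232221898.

8709120

7×9×5×2×3×2×2×2×1×8×9×8 = 8709120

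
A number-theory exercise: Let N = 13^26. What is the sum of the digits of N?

13^26 = 91733330193268616658399616009
Sum of its 29 digits: 133.

133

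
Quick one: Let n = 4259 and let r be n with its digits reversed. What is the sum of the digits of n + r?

Reversal of 4259 is 9524; 4259 + 9524 = 13783.
Digit sum of 13783: 1+3+7+8+3 = 22.

22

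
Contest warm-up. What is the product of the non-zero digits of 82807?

896

8×2×8×7 = 896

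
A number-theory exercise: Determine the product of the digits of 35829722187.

3×5×8×2×9×7×2×2×1×8×7 = 3386880

3386880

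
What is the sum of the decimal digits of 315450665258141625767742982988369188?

181

3+1+5+4+5+0+6+6+5+2+5+8+1+4+1+6+2+5+7+6+7+7+4+2+9+8+2+9+8+8+3+6+9+1+8+8 = 181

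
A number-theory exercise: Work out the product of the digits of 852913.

8×5×2×9×1×3 = 2160

2160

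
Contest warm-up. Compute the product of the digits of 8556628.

8×5×5×6×6×2×8 = 115200

115200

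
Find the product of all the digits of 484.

128

4×8×4 = 128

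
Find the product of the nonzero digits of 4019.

4×1×9 = 36

36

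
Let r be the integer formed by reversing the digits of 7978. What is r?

8797

Reversing 7978 gives 8797.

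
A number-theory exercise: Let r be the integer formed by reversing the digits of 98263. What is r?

36289

Reversing 98263 gives 36289.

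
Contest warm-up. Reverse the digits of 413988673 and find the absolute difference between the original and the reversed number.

Reverse of 413988673 is 376889314.
|413988673 − 376889314| = 37099359

37099359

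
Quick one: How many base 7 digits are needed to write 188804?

7

188804 in base 7 is 1414310, which has 7 digits.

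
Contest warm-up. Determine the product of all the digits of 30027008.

3×0×0×2×7×0×0×8 = 0

0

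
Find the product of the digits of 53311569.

12150

5×3×3×1×1×5×6×9 = 12150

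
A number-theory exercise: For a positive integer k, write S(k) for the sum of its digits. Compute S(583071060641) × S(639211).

S(583071060641) = 5+8+3+0+7+1+0+6+0+6+4+1 = 41.
S(639211) = 6+3+9+2+1+1 = 22.
41 · 22 = 902.

902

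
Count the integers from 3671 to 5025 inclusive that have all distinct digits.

The integers in [3671, 5025] that have all distinct digits: 3671, 3672, 3674, 3675, 3678, 3679, …, 5023, 5024.
702 qualify.

702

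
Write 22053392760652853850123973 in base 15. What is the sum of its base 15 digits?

169

22053392760652853850123973 in base 15 is 464C2E283C81BBAD8D00ED.
Digit sum: 4+6+4+12+2+14+2+8+3+12+8+1+11+11+10+13+8+13+0+0+14+13 = 169.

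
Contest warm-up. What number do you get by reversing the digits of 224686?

Reversing 224686 gives 686422.

686422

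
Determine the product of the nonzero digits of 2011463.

2×1×1×4×6×3 = 144

144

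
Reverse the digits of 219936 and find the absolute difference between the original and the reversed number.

419976

Reverse of 219936 is 639912.
|219936 − 639912| = 419976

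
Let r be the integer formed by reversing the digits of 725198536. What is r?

Reversing 725198536 gives 635891527.

635891527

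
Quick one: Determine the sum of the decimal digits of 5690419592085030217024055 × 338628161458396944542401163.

259

5690419592085030217024055 × 338628161458396944542401163 = 1926936324394594892196281281749244571091909830975965
Sum of its 52 digits: 259.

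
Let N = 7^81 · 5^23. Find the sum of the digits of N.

7^81 · 5^23 = 3382605423689016197019351276911696393562871882403905227462615741920554637908935546875
Sum of its 85 digits: 389.

389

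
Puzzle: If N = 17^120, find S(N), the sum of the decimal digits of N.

658

17^120 = 4506823657667455192208543408149187364816935317929438577700080809474311586199193465652535386906579562623840422273980040339505401429001746496292809601
Sum of its 148 digits: 658.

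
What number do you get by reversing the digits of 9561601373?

Reversing 9561601373 gives 3731061659.

3731061659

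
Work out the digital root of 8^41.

8

The digital root of n equals n mod 9 (or 9 when 9 | n), so we need 8^41 mod 9.
8^41 ≡ 8 (mod 9), so the digital root is 8.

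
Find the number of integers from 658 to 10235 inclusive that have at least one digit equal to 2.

The integers in [658, 10235] that have at least one digit equal to 2: 662, 672, 682, 692, 702, 712, …, 10234, 10235.
3303 qualify.

3303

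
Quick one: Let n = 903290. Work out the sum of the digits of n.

9+0+3+2+9+0 = 23

23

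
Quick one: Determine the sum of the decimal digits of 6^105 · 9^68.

603

6^105 · 9^68 = 392981342688046720582320126838078115104631242419094560442160520230196766188741506051405699939095457586422008795103140291061351730961702947857104896
Sum of its 147 digits: 603.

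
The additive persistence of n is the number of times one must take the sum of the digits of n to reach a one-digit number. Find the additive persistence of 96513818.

2

96513818 → 41 → 5 (2 steps)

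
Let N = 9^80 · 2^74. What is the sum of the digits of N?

450

9^80 · 2^74 = 412686663462786228007408627442815477730777775826454297323312512239030458700186892457579064888131584
Sum of its 99 digits: 450.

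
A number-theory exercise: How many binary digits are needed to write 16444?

15

16444 in base 2 is 100000000111100, which has 15 digits.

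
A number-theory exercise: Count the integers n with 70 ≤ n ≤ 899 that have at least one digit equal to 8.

245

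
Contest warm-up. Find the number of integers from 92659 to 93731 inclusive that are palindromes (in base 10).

10

The integers in [92659, 93731] that are palindromes (in base 10): 92729, 92829, 92929, 93039, 93139, 93239, 93339, 93439, 93539, 93639.
10 qualify.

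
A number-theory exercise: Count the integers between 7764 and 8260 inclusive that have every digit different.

260

The integers in [7764, 8260] that have every digit different: 7801, 7802, 7803, 7804, 7805, 7806, …, 8259, 8260.
260 qualify.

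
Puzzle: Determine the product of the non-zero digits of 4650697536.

4082400

4×6×5×6×9×7×5×3×6 = 4082400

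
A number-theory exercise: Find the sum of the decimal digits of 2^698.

940

2^698 = 1315033975387093376810247470720032166387584950705793464874570225767183038574270205528416634069397112806745742214044554428254858062545950965781953692662970212488805917782111149547915939471080679317823312933945344
Sum of its 211 digits: 940.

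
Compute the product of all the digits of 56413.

360

5×6×4×1×3 = 360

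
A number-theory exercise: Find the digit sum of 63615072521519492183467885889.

6+3+6+1+5+0+7+2+5+2+1+5+1+9+4+9+2+1+8+3+4+6+7+8+8+5+8+8+9 = 143

143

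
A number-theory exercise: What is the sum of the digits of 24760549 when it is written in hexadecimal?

24760549 in base 16 is 179D0E5.
Digit sum: 1+7+9+13+0+14+5 = 49.

49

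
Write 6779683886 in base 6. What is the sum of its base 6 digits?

6779683886 in base 6 is 3040424053222.
Digit sum: 3+0+4+0+4+2+4+0+5+3+2+2+2 = 31.

31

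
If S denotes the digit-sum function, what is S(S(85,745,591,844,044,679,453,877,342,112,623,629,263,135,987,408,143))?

13

First digit sum: 229.
2+2+9 = 13.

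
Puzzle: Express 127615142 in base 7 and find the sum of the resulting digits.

38

127615142 in base 7 is 3106465544.
Digit sum: 3+1+0+6+4+6+5+5+4+4 = 38.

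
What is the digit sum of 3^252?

3^252 = 1716153733051169540307898602341497569311343837142335036933392894197976205305758468407429248816168018787798340006776536241
Sum of its 121 digits: 540.

540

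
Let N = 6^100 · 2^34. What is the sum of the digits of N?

378

6^100 · 2^34 = 11223928487202166381465486845141444808336277558933735463045500603725608298443260175581184
Sum of its 89 digits: 378.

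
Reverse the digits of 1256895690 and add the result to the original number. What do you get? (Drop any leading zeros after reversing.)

2222882211

Reverse of 1256895690 is 965986521.
1256895690 + 965986521 = 2222882211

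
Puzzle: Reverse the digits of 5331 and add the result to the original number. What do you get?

6666

Reverse of 5331 is 1335.
5331 + 1335 = 6666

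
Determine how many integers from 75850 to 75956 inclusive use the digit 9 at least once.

71

The integers in [75850, 75956] that use the digit 9 at least once: 75859, 75869, 75879, 75889, 75890, 75891, …, 75955, 75956.
71 qualify.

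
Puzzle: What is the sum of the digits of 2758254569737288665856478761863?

2+7+5+8+2+5+4+5+6+9+7+3+7+2+8+8+6+6+5+8+5+6+4+7+8+7+6+1+8+6+3 = 174

174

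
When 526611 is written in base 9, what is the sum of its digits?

27

526611 in base 9 is 882333.
Digit sum: 8+8+2+3+3+3 = 27.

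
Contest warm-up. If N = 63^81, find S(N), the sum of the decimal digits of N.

666

63^81 = 55793615572153232487843238072225455557147600733009860650197464833370828140012913993997549750548748951390525129485166487876965953696701312933401663
Sum of its 146 digits: 666.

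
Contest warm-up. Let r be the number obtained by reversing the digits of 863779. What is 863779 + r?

Reverse of 863779 is 977368.
863779 + 977368 = 1841147

1841147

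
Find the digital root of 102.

3

1+0+2 = 3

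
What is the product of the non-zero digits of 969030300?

9×6×9×3×3 = 4374

4374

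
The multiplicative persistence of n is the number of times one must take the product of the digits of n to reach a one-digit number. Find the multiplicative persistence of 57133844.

2

57133844 → 40320 → 0 (2 steps)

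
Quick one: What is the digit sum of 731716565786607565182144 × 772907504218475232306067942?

237

731716565786607565182144 × 772907504218475232306067942 = 565549224657440596524875558122314621294337669227648
Sum of its 51 digits: 237.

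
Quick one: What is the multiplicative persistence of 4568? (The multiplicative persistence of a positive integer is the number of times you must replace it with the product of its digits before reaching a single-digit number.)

2

4568 → 960 → 0 (2 steps)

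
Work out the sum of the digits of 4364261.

4+3+6+4+2+6+1 = 26

26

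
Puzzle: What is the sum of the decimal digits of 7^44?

7^44 = 15286700631942576193765185769276826401
Sum of its 38 digits: 175.

175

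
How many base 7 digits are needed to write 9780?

5

9780 in base 7 is 40341, which has 5 digits.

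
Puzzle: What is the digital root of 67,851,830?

6+7+8+5+1+8+3+0 = 38
3+8 = 11
1+1 = 2

2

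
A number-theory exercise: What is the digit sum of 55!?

55! = 12696403353658275925965100847566516959580321051449436762275840000000000000
Sum of its 74 digits: 279.

279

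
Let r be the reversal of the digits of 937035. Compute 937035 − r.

Reverse of 937035 is 530739.
937035 − 530739 = 406296

406296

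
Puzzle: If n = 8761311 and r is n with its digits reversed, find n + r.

Reverse of 8761311 is 1131678.
8761311 + 1131678 = 9892989

9892989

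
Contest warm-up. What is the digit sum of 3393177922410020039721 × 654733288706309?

177

3393177922410020039721 × 654733288706309 = 2221626540305153409951919776883299789
Sum of its 37 digits: 177.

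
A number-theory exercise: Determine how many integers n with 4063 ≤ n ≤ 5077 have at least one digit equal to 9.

272

The integers in [4063, 5077] that have at least one digit equal to 9: 4069, 4079, 4089, 4090, 4091, 4092, …, 5059, 5069.
272 qualify.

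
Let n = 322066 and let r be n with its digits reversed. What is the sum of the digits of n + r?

Reversal of 322066 is 660223; 322066 + 660223 = 982289.
Digit sum of 982289: 9+8+2+2+8+9 = 38.

38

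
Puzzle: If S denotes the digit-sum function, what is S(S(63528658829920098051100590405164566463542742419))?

First digit sum: 199.
1+9+9 = 19.

19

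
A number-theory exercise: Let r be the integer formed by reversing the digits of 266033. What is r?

330662

Reversing 266033 gives 330662.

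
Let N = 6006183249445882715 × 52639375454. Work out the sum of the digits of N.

6006183249445882715 × 52639375454 = 316161735113107557689333877610
Sum of its 30 digits: 124.

124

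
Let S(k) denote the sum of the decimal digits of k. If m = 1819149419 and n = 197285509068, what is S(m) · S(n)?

S(1819149419) = 1+8+1+9+1+4+9+4+1+9 = 47.
S(197285509068) = 1+9+7+2+8+5+5+0+9+0+6+8 = 60.
47 · 60 = 2820.

2820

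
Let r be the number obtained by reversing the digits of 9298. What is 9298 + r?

18227

Reverse of 9298 is 8929.
9298 + 8929 = 18227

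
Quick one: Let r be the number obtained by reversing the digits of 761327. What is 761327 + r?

1484494

Reverse of 761327 is 723167.
761327 + 723167 = 1484494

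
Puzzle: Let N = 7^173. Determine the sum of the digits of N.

652

7^173 = 159206546759608485923274778120636342403616085347080257879833463236155181343755646362855420540238773332911360089945870045888871765202856202297682407
Sum of its 147 digits: 652.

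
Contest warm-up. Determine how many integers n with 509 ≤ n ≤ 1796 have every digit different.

The integers in [509, 1796] that have every digit different: 509, 510, 512, 513, 514, 516, …, 1795, 1796.
744 qualify.

744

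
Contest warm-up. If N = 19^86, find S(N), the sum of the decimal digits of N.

469

19^86 = 93931159192635254915820471057358992010808400674497210917407177698488916879344705049022303605110796637313140281
Sum of its 110 digits: 469.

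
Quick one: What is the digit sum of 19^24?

163

19^24 = 4898762930960846817716295277921
Sum of its 31 digits: 163.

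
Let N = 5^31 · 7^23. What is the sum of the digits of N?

5^31 · 7^23 = 127445661183823441821150481700897216796875
Sum of its 42 digits: 182.

182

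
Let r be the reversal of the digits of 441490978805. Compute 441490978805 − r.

Reverse of 441490978805 is 508879094144.
441490978805 − 508879094144 = -67388115339

-67388115339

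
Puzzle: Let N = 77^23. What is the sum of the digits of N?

77^23 = 24506804088319785713436649354236658982956133
Sum of its 44 digits: 209.

209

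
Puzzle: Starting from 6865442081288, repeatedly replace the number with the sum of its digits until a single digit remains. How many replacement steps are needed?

2

6865442081288 → 62 → 8 (2 steps)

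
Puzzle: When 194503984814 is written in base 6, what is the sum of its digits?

194503984814 in base 6 is 225204235231102.
Digit sum: 2+2+5+2+0+4+2+3+5+2+3+1+1+0+2 = 34.

34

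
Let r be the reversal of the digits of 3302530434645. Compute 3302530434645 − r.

Reverse of 3302530434645 is 5464340352033.
3302530434645 − 5464340352033 = -2161809917388

-2161809917388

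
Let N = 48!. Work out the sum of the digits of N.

234

48! = 12413915592536072670862289047373375038521486354677760000000000
Sum of its 62 digits: 234.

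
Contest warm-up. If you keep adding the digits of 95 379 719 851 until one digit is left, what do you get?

1

9+5+3+7+9+7+1+9+8+5+1 = 64
6+4 = 10
1+0 = 1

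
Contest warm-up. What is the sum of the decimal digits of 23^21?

23^21 = 39471584120695485887249589623
Sum of its 29 digits: 152.

152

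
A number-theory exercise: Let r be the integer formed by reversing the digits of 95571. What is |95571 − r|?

Reverse of 95571 is 17559.
|95571 − 17559| = 78012

78012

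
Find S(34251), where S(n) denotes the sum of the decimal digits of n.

15

3+4+2+5+1 = 15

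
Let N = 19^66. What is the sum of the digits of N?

415

19^66 = 2498835475335488615165941356210895586368381374221567418772496080399497448506732376681
Sum of its 85 digits: 415.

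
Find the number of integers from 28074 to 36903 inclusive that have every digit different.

The integers in [28074, 36903] that have every digit different: 28074, 28075, 28076, 28079, 28091, 28093, …, 36901, 36902.
2616 qualify.

2616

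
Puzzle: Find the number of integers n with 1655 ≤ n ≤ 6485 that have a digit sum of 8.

81

The integers in [1655, 6485] that have a digit sum of 8: 1700, 2006, 2015, 2024, 2033, 2042, …, 6110, 6200.
81 qualify.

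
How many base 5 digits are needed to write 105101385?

12

105101385 in base 5 is 203401221020, which has 12 digits.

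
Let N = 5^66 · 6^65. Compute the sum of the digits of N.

5^66 · 6^65 = 5150525730438768726986773633921500000000000000000000000000000000000000000000000000000000000000000
Sum of its 97 digits: 153.

153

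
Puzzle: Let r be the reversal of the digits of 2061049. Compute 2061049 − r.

-7340553

Reverse of 2061049 is 9401602.
2061049 − 9401602 = -7340553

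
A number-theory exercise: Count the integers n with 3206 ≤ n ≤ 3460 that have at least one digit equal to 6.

The integers in [3206, 3460] that have at least one digit equal to 6: 3206, 3216, 3226, 3236, 3246, 3256, …, 3456, 3460.
45 qualify.

45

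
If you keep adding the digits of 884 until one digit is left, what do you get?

2

8+8+4 = 20
2+0 = 2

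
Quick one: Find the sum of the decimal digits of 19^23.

145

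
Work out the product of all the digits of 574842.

5×7×4×8×4×2 = 8960

8960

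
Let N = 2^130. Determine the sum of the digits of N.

2^130 = 1361129467683753853853498429727072845824
Sum of its 40 digits: 196.

196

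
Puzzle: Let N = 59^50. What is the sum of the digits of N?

59^50 = 34881936094752795051017234658842974844785380621363914440754139574943350485761787882807001
Sum of its 89 digits: 412.

412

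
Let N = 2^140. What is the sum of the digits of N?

2^140 = 1393796574908163946345982392040522594123776
Sum of its 43 digits: 202.

202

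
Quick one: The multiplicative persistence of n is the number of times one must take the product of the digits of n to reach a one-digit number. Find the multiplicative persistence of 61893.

3

61893 → 1296 → 108 → 0 (3 steps)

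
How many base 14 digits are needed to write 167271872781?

10

167271872781 in base 14 is 814B60144D, which has 10 digits.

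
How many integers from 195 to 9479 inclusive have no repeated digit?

The integers in [195, 9479] that have no repeated digit: 195, 196, 197, 198, 201, 203, …, 9476, 9478.
4885 qualify.

4885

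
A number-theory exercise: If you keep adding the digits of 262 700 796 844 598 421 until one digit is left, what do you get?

2+6+2+7+0+0+7+9+6+8+4+4+5+9+8+4+2+1 = 84
8+4 = 12
1+2 = 3

3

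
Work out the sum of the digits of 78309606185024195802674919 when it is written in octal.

78309606185024195802674919 in base 8 is 40306550407630100463540733347.
Digit sum: 4+0+3+0+6+5+5+0+4+0+7+6+3+0+1+0+0+4+6+3+5+4+0+7+3+3+3+4+7 = 93.

93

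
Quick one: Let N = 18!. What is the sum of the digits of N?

54

18! = 6402373705728000
Sum of its 16 digits: 54.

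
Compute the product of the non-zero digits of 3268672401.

96768

3×2×6×8×6×7×2×4×1 = 96768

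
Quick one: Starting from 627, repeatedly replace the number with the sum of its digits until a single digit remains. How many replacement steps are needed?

627 → 15 → 6 (2 steps)

2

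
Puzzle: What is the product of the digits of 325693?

4860

3×2×5×6×9×3 = 4860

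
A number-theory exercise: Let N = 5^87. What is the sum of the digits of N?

5^87 = 6462348535570528709932880406796584793482907116413116455078125
Sum of its 61 digits: 278.

278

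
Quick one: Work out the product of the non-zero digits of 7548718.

62720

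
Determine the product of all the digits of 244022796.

2×4×4×0×2×2×7×9×6 = 0

0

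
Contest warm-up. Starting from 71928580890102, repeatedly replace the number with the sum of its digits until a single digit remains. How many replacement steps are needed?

71928580890102 → 60 → 6 (2 steps)

2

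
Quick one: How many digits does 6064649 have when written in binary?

23

6064649 in base 2 is 10111001000101000001001, which has 23 digits.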